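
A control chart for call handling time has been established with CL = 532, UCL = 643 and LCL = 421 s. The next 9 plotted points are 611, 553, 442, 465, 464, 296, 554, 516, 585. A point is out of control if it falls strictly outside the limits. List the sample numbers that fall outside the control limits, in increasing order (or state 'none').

Compare each point to [421, 643]: sample 6 = 296 < LCL.

6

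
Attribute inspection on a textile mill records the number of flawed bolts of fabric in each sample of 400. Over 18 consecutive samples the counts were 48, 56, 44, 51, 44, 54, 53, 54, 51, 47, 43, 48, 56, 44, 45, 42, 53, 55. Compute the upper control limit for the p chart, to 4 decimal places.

0.1727

p̄ = Σdᵢ / (k·n) = 888 / (18 × 400) = 0.12333
UCL = p̄ + 3·√(p̄(1−p̄)/n) = 0.12333 + 3 × √(0.12333×0.87667/400) = 0.12333 + 3 × 0.01644 = 0.17266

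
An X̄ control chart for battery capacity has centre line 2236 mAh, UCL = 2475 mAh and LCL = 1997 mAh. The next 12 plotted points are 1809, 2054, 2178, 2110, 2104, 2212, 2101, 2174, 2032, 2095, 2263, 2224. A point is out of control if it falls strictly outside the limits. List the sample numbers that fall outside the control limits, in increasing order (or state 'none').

1

Compare each point to [1997, 2475]: sample 1 = 1809 < LCL.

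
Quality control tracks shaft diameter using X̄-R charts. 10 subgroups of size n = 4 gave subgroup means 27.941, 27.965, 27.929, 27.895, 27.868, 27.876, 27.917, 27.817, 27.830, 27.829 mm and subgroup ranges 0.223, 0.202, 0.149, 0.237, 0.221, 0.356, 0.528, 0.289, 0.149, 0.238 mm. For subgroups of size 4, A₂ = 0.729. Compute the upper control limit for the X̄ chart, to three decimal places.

28.076

X̄̄ = (27.941 + 27.965 + 27.929 + 27.895 + 27.868 + 27.876 + 27.917 + 27.817 + 27.830 + 27.829) / 10 = 278.8670 / 10 = 27.8867
R̄ = (0.223 + 0.202 + 0.149 + 0.237 + 0.221 + 0.356 + 0.528 + 0.289 + 0.149 + 0.238) / 10 = 2.5920 / 10 = 0.2592
UCL = X̄̄ + A₂·R̄ = 27.8867 + 0.729 × 0.2592 = 28.0757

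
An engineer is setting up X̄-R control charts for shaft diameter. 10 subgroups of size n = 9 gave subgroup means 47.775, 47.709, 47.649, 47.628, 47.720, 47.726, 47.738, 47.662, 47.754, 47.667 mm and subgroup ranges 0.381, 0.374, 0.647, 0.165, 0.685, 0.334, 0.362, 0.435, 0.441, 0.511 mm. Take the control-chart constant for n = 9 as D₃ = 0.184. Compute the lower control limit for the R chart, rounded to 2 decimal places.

R̄ = (0.381 + 0.374 + 0.647 + 0.165 + 0.685 + 0.334 + 0.362 + 0.435 + 0.441 + 0.511) / 10 = 4.3350 / 10 = 0.4335
LCL_R = D₃·R̄ = 0.184 × 0.4335 = 0.0798

0.08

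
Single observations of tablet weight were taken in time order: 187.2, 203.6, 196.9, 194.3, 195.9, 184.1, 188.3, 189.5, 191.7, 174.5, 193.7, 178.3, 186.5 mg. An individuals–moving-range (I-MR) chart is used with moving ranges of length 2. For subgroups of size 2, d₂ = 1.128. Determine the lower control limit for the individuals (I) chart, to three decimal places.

165.929

X̄ = (187.2 + 203.6 + 196.9 + 194.3 + 195.9 + 184.1 + 188.3 + 189.5 + 191.7 + 174.5 + 193.7 + 178.3 + 186.5) / 13 = 189.5769
Moving ranges: 16.4, 6.7, 2.6, 1.6, 11.8, 4.2, 1.2, 2.2, 17.2, 19.2, 15.4, 8.2; M̄R̄ = 106.7000 / 12 = 8.8917
LCL = X̄ − 3·M̄R̄/d₂ = 189.5769 − 3 × 8.8917 / 1.128 = 165.9289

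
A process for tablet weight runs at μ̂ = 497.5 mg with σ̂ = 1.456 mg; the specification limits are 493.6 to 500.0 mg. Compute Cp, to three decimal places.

0.733

Cp = (USL − LSL) / (6σ̂) = (500.0 − 493.6) / (6 × 1.456) = 6.4000 / 8.7360 = 0.7326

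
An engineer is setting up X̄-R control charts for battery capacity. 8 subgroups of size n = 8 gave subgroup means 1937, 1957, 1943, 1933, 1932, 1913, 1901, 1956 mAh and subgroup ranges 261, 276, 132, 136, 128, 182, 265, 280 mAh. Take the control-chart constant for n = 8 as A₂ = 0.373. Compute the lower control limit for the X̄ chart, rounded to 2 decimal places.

X̄̄ = (1937 + 1957 + 1943 + 1933 + 1932 + 1913 + 1901 + 1956) / 8 = 15472.0000 / 8 = 1934.0000
R̄ = (261 + 276 + 132 + 136 + 128 + 182 + 265 + 280) / 8 = 1660.0000 / 8 = 207.5000
LCL = X̄̄ − A₂·R̄ = 1934.0000 − 0.373 × 207.5000 = 1856.6025

1856.60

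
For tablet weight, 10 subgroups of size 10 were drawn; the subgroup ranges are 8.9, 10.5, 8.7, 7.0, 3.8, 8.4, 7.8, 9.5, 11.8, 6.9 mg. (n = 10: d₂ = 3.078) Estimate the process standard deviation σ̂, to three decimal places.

R̄ = (8.9 + 10.5 + 8.7 + 7.0 + 3.8 + 8.4 + 7.8 + 9.5 + 11.8 + 6.9) / 10 = 8.3300
σ̂ = R̄ / d₂ = 8.3300 / 3.078 = 2.7063

2.706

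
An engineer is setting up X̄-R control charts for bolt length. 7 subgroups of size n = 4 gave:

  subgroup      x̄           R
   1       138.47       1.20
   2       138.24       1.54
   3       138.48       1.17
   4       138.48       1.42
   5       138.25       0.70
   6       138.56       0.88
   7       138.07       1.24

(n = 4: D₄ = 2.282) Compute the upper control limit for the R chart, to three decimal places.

2.657

R̄ = (1.20 + 1.54 + 1.17 + 1.42 + 0.70 + 0.88 + 1.24) / 7 = 8.1500 / 7 = 1.1643
UCL_R = D₄·R̄ = 2.282 × 1.1643 = 2.6569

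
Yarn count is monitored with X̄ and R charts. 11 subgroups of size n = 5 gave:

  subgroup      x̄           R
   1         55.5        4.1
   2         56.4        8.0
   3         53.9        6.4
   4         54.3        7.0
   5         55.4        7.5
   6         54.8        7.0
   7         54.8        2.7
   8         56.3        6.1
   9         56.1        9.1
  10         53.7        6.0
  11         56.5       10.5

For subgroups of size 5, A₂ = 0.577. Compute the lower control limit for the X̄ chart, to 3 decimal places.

X̄̄ = (55.5 + 56.4 + 53.9 + 54.3 + 55.4 + 54.8 + 54.8 + 56.3 + 56.1 + 53.7 + 56.5) / 11 = 607.7000 / 11 = 55.2455
R̄ = (4.1 + 8.0 + 6.4 + 7.0 + 7.5 + 7.0 + 2.7 + 6.1 + 9.1 + 6.0 + 10.5) / 11 = 74.4000 / 11 = 6.7636
LCL = X̄̄ − A₂·R̄ = 55.2455 − 0.577 × 6.7636 = 51.3428

51.343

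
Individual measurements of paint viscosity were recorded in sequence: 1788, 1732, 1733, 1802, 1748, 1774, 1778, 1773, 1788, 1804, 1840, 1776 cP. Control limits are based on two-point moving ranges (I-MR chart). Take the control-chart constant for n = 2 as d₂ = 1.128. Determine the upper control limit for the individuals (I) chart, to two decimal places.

X̄ = (1788 + 1732 + 1733 + 1802 + 1748 + 1774 + 1778 + 1773 + 1788 + 1804 + 1840 + 1776) / 12 = 1778.0000
Moving ranges: 56, 1, 69, 54, 26, 4, 5, 15, 16, 36, 64; M̄R̄ = 346.0000 / 11 = 31.4545
UCL = X̄ + 3·M̄R̄/d₂ = 1778.0000 + 3 × 31.4545 / 1.128 = 1861.6557

1861.66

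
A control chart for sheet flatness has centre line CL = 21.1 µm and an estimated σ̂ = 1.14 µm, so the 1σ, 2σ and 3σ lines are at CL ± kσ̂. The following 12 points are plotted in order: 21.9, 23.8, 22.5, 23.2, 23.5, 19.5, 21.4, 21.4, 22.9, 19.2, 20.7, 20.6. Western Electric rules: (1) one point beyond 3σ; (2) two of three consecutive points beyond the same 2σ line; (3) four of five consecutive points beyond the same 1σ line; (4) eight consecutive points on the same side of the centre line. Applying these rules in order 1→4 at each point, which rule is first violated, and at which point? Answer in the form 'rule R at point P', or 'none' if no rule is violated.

Zone of each point (C = within 1σ̂, B = 1σ̂–2σ̂, A = 2σ̂–3σ̂, * = beyond 3σ̂; sign = side of CL): 1:+C, 2:+A, 3:+B, 4:+B, 5:+A, 6:-B, 7:+C, 8:+C, 9:+B, 10:-B, 11:-C, 12:-C
Rule 3 (four of five consecutive points beyond the same 1σ limit) is satisfied at point 5.

rule 3 at point 5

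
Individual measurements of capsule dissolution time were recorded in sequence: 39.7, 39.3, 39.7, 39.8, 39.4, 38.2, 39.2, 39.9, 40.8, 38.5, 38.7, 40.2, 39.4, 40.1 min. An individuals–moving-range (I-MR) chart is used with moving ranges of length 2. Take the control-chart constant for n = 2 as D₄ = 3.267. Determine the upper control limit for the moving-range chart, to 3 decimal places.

Moving ranges: 0.4, 0.4, 0.1, 0.4, 1.2, 1.0, 0.7, 0.9, 2.3, 0.2, 1.5, 0.8, 0.7; M̄R̄ = 10.6000 / 13 = 0.8154
UCL_MR = D₄·M̄R̄ = 3.267 × 0.8154 = 2.6639

2.664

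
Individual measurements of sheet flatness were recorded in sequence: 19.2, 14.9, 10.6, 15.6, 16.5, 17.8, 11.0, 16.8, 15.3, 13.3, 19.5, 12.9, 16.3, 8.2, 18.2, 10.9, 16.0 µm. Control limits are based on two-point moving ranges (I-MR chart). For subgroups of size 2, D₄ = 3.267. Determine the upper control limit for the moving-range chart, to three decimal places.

16.049

Moving ranges: 4.3, 4.3, 5.0, 0.9, 1.3, 6.8, 5.8, 1.5, 2.0, 6.2, 6.6, 3.4, 8.1, 10.0, 7.3, 5.1; M̄R̄ = 78.6000 / 16 = 4.9125
UCL_MR = D₄·M̄R̄ = 3.267 × 4.9125 = 16.0491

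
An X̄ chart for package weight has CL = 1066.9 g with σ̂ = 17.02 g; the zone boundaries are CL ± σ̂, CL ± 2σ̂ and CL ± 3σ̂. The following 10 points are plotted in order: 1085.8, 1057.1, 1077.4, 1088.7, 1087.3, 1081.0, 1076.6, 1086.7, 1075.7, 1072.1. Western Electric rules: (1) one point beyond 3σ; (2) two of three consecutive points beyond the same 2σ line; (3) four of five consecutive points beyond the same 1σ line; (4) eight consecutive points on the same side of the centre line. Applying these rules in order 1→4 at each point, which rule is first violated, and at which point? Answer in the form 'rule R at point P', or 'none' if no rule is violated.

rule 4 at point 10

Zone of each point (C = within 1σ̂, B = 1σ̂–2σ̂, A = 2σ̂–3σ̂, * = beyond 3σ̂; sign = side of CL): 1:+B, 2:-C, 3:+C, 4:+B, 5:+B, 6:+C, 7:+C, 8:+B, 9:+C, 10:+C
Rule 4 (eight consecutive points on the same side of the centre line) is satisfied at point 10.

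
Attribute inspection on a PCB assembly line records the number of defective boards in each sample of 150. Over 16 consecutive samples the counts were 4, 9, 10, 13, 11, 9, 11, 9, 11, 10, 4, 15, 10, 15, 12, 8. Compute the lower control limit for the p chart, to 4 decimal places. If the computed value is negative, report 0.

p̄ = Σdᵢ / (k·n) = 161 / (16 × 150) = 0.06708
LCL = p̄ − 3·√(p̄(1−p̄)/n) = 0.06708 − 3 × 0.02043 = 0.00581

0.0058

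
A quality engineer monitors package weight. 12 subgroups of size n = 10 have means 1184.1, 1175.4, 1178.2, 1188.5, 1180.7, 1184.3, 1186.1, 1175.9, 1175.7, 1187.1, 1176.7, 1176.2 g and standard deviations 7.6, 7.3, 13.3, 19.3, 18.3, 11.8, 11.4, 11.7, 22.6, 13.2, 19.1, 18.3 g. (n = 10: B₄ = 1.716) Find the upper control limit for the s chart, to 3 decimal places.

s̄ = (7.6 + 7.3 + 13.3 + 19.3 + 18.3 + 11.8 + 11.4 + 11.7 + 22.6 + 13.2 + 19.1 + 18.3) / 12 = 14.4917
UCL_s = B₄·s̄ = 1.716 × 14.4917 = 24.8677

24.868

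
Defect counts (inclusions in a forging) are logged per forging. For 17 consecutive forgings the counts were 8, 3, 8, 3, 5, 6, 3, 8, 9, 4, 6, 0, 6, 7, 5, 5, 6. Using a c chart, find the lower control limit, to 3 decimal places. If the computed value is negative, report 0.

0.000

c̄ = (8 + 3 + 8 + 3 + 5 + 6 + 3 + 8 + 9 + 4 + 6 + 0 + 6 + 7 + 5 + 5 + 6) / 17 = 92 / 17 = 5.4118
LCL = c̄ − 3√c̄ = 5.4118 − 3 × 2.3263 = -1.5672 → 0 (cannot be negative)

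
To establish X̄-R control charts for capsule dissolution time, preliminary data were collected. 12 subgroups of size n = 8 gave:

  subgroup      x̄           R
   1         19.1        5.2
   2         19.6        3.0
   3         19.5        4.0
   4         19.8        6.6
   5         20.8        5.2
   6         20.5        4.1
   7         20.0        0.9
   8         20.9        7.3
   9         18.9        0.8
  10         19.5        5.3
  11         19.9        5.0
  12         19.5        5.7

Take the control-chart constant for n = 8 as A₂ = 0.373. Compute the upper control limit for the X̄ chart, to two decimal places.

X̄̄ = (19.1 + 19.6 + 19.5 + 19.8 + 20.8 + 20.5 + 20.0 + 20.9 + 18.9 + 19.5 + 19.9 + 19.5) / 12 = 238.0000 / 12 = 19.8333
R̄ = (5.2 + 3.0 + 4.0 + 6.6 + 5.2 + 4.1 + 0.9 + 7.3 + 0.8 + 5.3 + 5.0 + 5.7) / 12 = 53.1000 / 12 = 4.4250
UCL = X̄̄ + A₂·R̄ = 19.8333 + 0.373 × 4.4250 = 21.4839

21.48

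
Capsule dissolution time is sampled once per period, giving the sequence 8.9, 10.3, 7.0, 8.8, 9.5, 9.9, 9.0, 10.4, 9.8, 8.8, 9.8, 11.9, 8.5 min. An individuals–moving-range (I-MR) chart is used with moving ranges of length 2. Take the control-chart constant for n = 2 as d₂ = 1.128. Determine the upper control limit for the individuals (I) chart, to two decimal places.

X̄ = (8.9 + 10.3 + 7.0 + 8.8 + 9.5 + 9.9 + 9.0 + 10.4 + 9.8 + 8.8 + 9.8 + 11.9 + 8.5) / 13 = 9.4308
Moving ranges: 1.4, 3.3, 1.8, 0.7, 0.4, 0.9, 1.4, 0.6, 1.0, 1.0, 2.1, 3.4; M̄R̄ = 18.0000 / 12 = 1.5000
UCL = X̄ + 3·M̄R̄/d₂ = 9.4308 + 3 × 1.5000 / 1.128 = 13.4201

13.42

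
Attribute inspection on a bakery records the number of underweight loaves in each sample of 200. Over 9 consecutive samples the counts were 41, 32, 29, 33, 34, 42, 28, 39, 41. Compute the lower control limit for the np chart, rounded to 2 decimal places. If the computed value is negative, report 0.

19.24

p̄ = Σdᵢ / (k·n) = 319 / (9 × 200) = 0.17722
LCL = np̄ − 3·√(np̄(1−p̄)) = 35.4444 − 3 × 5.4003 = 19.2436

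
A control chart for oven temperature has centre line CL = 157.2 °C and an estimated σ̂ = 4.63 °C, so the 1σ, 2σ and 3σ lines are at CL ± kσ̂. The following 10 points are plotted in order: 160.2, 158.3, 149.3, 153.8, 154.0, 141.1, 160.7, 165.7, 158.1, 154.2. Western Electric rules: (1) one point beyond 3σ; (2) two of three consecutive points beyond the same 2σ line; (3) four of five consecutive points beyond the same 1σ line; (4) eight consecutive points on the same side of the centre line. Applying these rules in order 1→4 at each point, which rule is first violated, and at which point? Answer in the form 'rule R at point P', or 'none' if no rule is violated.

Zone of each point (C = within 1σ̂, B = 1σ̂–2σ̂, A = 2σ̂–3σ̂, * = beyond 3σ̂; sign = side of CL): 1:+C, 2:+C, 3:-B, 4:-C, 5:-C, 6:-*, 7:+C, 8:+B, 9:+C, 10:-C
Rule 1 (one point beyond the 3σ limits) is satisfied at point 6.

rule 1 at point 6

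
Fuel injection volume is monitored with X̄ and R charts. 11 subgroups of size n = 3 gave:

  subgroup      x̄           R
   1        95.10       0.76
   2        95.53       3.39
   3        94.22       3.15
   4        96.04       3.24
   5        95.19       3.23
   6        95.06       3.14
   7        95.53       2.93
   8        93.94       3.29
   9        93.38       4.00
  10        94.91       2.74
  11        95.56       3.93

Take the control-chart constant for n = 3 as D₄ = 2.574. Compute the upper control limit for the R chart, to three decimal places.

R̄ = (0.76 + 3.39 + 3.15 + 3.24 + 3.23 + 3.14 + 2.93 + 3.29 + 4.00 + 2.74 + 3.93) / 11 = 33.8000 / 11 = 3.0727
UCL_R = D₄·R̄ = 2.574 × 3.0727 = 7.9092

7.909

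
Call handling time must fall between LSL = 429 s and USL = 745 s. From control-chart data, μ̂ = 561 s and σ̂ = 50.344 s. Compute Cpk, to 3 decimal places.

0.874

Cpu = (USL − μ̂) / (3σ̂) = (745 − 561) / (3 × 50.344) = 1.2183; Cpl = (μ̂ − LSL) / (3σ̂) = (561 − 429) / (3 × 50.344) = 0.8740; Cpk = min(Cpu, Cpl) = 0.8740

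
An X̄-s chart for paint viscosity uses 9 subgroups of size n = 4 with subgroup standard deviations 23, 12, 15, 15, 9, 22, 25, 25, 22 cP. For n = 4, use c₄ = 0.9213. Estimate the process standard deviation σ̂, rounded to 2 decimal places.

20.26

s̄ = (23 + 12 + 15 + 15 + 9 + 22 + 25 + 25 + 22) / 9 = 18.6667
σ̂ = s̄ / c₄ = 18.6667 / 0.9213 = 20.2612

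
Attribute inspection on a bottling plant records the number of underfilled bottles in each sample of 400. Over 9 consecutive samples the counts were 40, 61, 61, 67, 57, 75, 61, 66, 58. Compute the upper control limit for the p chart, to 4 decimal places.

p̄ = Σdᵢ / (k·n) = 546 / (9 × 400) = 0.15167
UCL = p̄ + 3·√(p̄(1−p̄)/n) = 0.15167 + 3 × √(0.15167×0.84833/400) = 0.15167 + 3 × 0.01793 = 0.20547

0.2055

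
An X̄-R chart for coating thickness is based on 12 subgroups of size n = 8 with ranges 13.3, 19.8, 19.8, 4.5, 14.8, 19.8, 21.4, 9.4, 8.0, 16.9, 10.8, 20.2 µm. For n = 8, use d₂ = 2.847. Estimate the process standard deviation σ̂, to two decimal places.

5.23

R̄ = (13.3 + 19.8 + 19.8 + 4.5 + 14.8 + 19.8 + 21.4 + 9.4 + 8.0 + 16.9 + 10.8 + 20.2) / 12 = 14.8917
σ̂ = R̄ / d₂ = 14.8917 / 2.847 = 5.2307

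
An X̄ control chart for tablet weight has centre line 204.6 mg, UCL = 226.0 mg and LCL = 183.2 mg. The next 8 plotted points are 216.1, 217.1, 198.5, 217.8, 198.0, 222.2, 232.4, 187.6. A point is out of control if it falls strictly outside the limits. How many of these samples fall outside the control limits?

1

Compare each point to [183.2, 226.0]: sample 7 = 232.4 > UCL.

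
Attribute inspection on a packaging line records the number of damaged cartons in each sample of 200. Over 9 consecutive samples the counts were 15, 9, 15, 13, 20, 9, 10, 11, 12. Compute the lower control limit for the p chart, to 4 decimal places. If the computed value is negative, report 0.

0.0117

p̄ = Σdᵢ / (k·n) = 114 / (9 × 200) = 0.06333
LCL = p̄ − 3·√(p̄(1−p̄)/n) = 0.06333 − 3 × 0.01722 = 0.01167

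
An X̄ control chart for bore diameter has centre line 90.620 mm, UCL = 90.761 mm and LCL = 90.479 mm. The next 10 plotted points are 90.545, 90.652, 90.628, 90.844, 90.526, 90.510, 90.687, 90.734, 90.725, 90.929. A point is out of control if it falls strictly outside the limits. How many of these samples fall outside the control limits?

2

Compare each point to [90.479, 90.761]: sample 4 = 90.844 > UCL; sample 10 = 90.929 > UCL.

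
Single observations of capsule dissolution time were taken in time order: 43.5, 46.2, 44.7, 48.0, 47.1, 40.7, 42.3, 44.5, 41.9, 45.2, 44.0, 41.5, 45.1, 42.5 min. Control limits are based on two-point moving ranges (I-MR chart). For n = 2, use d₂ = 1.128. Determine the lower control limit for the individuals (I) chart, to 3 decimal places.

X̄ = (43.5 + 46.2 + 44.7 + 48.0 + 47.1 + 40.7 + 42.3 + 44.5 + 41.9 + 45.2 + 44.0 + 41.5 + 45.1 + 42.5) / 14 = 44.0857
Moving ranges: 2.7, 1.5, 3.3, 0.9, 6.4, 1.6, 2.2, 2.6, 3.3, 1.2, 2.5, 3.6, 2.6; M̄R̄ = 34.4000 / 13 = 2.6462
LCL = X̄ − 3·M̄R̄/d₂ = 44.0857 − 3 × 2.6462 / 1.128 = 37.0481

37.048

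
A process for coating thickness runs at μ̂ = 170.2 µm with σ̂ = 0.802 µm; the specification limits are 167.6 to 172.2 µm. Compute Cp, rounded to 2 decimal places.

0.96

Cp = (USL − LSL) / (6σ̂) = (172.2 − 167.6) / (6 × 0.802) = 4.6000 / 4.8120 = 0.9559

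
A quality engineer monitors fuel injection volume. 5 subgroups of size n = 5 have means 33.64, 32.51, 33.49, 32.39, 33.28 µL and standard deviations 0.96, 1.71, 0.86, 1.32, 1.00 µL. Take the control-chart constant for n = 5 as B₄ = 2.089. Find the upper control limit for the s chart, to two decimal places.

s̄ = (0.96 + 1.71 + 0.86 + 1.32 + 1.00) / 5 = 1.1700
UCL_s = B₄·s̄ = 2.089 × 1.1700 = 2.4441

2.44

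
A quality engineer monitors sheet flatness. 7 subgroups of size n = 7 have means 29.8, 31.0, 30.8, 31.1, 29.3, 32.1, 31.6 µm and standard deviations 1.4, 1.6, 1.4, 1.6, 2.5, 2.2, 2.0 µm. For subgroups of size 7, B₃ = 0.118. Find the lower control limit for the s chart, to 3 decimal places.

s̄ = (1.4 + 1.6 + 1.4 + 1.6 + 2.5 + 2.2 + 2.0) / 7 = 1.8143
LCL_s = B₃·s̄ = 0.118 × 1.8143 = 0.2141

0.214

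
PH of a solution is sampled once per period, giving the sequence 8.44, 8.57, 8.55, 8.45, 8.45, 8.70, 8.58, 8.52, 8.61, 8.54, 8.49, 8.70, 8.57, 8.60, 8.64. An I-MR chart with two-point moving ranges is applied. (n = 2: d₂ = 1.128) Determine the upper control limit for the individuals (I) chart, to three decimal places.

X̄ = (8.44 + 8.57 + 8.55 + 8.45 + 8.45 + 8.70 + 8.58 + 8.52 + 8.61 + 8.54 + 8.49 + 8.70 + 8.57 + 8.60 + 8.64) / 15 = 8.5607
Moving ranges: 0.13, 0.02, 0.10, 0.00, 0.25, 0.12, 0.06, 0.09, 0.07, 0.05, 0.21, 0.13, 0.03, 0.04; M̄R̄ = 1.3000 / 14 = 0.0929
UCL = X̄ + 3·M̄R̄/d₂ = 8.5607 + 3 × 0.0929 / 1.128 = 8.8076

8.808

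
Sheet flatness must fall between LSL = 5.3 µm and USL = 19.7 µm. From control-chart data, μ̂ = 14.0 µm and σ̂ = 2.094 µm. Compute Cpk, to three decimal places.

0.907

Cpu = (USL − μ̂) / (3σ̂) = (19.7 − 14.0) / (3 × 2.094) = 0.9074; Cpl = (μ̂ − LSL) / (3σ̂) = (14.0 − 5.3) / (3 × 2.094) = 1.3849; Cpk = min(Cpu, Cpl) = 0.9074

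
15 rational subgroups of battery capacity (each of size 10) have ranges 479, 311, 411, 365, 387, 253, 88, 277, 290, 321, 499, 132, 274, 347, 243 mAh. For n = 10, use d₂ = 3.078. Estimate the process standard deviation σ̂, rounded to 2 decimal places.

R̄ = (479 + 311 + 411 + 365 + 387 + 253 + 88 + 277 + 290 + 321 + 499 + 132 + 274 + 347 + 243) / 15 = 311.8000
σ̂ = R̄ / d₂ = 311.8000 / 3.078 = 101.2995

101.30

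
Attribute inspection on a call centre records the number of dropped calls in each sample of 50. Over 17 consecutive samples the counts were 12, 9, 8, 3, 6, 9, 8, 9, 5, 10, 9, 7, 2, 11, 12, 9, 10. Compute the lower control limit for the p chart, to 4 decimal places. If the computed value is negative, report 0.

p̄ = Σdᵢ / (k·n) = 139 / (17 × 50) = 0.16353
LCL = p̄ − 3·√(p̄(1−p̄)/n) = 0.16353 − 3 × 0.05230 = 0.00662

0.0066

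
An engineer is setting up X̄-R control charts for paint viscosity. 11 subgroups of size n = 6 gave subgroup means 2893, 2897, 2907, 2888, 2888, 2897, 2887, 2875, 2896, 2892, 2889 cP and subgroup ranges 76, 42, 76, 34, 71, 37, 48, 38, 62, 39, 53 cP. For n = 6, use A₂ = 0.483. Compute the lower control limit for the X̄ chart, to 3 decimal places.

2866.436

X̄̄ = (2893 + 2897 + 2907 + 2888 + 2888 + 2897 + 2887 + 2875 + 2896 + 2892 + 2889) / 11 = 31809.0000 / 11 = 2891.7273
R̄ = (76 + 42 + 76 + 34 + 71 + 37 + 48 + 38 + 62 + 39 + 53) / 11 = 576.0000 / 11 = 52.3636
LCL = X̄̄ − A₂·R̄ = 2891.7273 − 0.483 × 52.3636 = 2866.4356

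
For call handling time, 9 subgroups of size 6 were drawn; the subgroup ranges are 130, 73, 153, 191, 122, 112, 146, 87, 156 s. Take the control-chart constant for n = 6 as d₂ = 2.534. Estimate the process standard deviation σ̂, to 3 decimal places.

51.302

R̄ = (130 + 73 + 153 + 191 + 122 + 112 + 146 + 87 + 156) / 9 = 130.0000
σ̂ = R̄ / d₂ = 130.0000 / 2.534 = 51.3023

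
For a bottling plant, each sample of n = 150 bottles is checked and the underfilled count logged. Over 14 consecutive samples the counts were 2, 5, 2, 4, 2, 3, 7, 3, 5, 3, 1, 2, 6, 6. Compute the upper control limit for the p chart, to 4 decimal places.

p̄ = Σdᵢ / (k·n) = 51 / (14 × 150) = 0.02429
UCL = p̄ + 3·√(p̄(1−p̄)/n) = 0.02429 + 3 × √(0.02429×0.97571/150) = 0.02429 + 3 × 0.01257 = 0.06199

0.0620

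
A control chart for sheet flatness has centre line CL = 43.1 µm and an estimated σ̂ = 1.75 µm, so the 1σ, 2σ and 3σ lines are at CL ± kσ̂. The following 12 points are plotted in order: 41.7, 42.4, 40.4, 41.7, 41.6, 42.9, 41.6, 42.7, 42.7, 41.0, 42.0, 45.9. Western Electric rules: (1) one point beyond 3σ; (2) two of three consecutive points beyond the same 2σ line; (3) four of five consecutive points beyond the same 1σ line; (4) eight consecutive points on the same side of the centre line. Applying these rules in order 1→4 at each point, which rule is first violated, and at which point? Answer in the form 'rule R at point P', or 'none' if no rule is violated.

rule 4 at point 8

Zone of each point (C = within 1σ̂, B = 1σ̂–2σ̂, A = 2σ̂–3σ̂, * = beyond 3σ̂; sign = side of CL): 1:-C, 2:-C, 3:-B, 4:-C, 5:-C, 6:-C, 7:-C, 8:-C, 9:-C, 10:-B, 11:-C, 12:+B
Rule 4 (eight consecutive points on the same side of the centre line) is satisfied at point 8.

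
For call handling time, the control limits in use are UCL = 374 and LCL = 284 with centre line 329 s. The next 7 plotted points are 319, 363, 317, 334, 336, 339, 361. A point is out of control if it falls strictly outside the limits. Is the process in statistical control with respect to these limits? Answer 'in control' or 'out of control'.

All 7 points lie within [284, 374].

in control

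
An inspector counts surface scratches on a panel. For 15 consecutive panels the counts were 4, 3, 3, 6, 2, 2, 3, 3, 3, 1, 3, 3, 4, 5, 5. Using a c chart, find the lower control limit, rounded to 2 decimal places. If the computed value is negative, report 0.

0.00

c̄ = (4 + 3 + 3 + 6 + 2 + 2 + 3 + 3 + 3 + 1 + 3 + 3 + 4 + 5 + 5) / 15 = 50 / 15 = 3.3333
LCL = c̄ − 3√c̄ = 3.3333 − 3 × 1.8257 = -2.1439 → 0 (cannot be negative)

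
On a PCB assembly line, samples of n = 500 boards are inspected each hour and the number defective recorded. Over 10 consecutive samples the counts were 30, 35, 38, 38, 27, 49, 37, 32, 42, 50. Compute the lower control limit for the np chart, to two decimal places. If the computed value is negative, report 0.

p̄ = Σdᵢ / (k·n) = 378 / (10 × 500) = 0.07560
LCL = np̄ − 3·√(np̄(1−p̄)) = 37.8000 − 3 × 5.9112 = 20.0664

20.07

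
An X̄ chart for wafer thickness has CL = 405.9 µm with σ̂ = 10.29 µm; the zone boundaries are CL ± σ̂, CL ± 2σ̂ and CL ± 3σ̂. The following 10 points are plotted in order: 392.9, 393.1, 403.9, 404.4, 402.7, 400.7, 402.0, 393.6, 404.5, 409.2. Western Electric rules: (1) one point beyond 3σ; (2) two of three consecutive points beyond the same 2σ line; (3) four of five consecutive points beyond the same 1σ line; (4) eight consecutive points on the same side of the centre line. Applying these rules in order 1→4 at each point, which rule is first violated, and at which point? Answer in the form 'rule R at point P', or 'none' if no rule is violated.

rule 4 at point 8

Zone of each point (C = within 1σ̂, B = 1σ̂–2σ̂, A = 2σ̂–3σ̂, * = beyond 3σ̂; sign = side of CL): 1:-B, 2:-B, 3:-C, 4:-C, 5:-C, 6:-C, 7:-C, 8:-B, 9:-C, 10:+C
Rule 4 (eight consecutive points on the same side of the centre line) is satisfied at point 8.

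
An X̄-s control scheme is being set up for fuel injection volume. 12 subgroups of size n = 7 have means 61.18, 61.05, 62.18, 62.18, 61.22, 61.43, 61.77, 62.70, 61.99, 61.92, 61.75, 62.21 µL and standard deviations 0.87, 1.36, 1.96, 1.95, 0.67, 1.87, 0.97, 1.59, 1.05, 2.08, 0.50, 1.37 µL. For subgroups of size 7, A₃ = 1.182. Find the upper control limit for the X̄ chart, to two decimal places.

63.40

X̄̄ = (61.18 + 61.05 + 62.18 + 62.18 + 61.22 + 61.43 + 61.77 + 62.70 + 61.99 + 61.92 + 61.75 + 62.21) / 12 = 61.7983
s̄ = (0.87 + 1.36 + 1.96 + 1.95 + 0.67 + 1.87 + 0.97 + 1.59 + 1.05 + 2.08 + 0.50 + 1.37) / 12 = 1.3533
UCL = X̄̄ + A₃·s̄ = 61.7983 + 1.182 × 1.3533 = 63.3980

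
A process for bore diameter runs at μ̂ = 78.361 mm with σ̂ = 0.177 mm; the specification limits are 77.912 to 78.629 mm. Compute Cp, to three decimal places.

Cp = (USL − LSL) / (6σ̂) = (78.629 − 77.912) / (6 × 0.177) = 0.7170 / 1.0620 = 0.6751

0.675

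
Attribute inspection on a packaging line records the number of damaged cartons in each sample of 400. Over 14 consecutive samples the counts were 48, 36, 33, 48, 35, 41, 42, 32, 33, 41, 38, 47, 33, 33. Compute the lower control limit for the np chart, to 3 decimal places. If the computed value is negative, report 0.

p̄ = Σdᵢ / (k·n) = 540 / (14 × 400) = 0.09643
LCL = np̄ − 3·√(np̄(1−p̄)) = 38.5714 − 3 × 5.9036 = 20.8607

20.861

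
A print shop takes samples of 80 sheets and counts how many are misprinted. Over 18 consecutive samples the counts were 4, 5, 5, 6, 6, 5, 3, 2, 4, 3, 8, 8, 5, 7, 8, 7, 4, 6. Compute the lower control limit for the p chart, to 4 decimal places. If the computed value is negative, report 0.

0.0000

p̄ = Σdᵢ / (k·n) = 96 / (18 × 80) = 0.06667
LCL = p̄ − 3·√(p̄(1−p̄)/n) = 0.06667 − 3 × 0.02789 = -0.01700 → 0 (negative, so LCL = 0)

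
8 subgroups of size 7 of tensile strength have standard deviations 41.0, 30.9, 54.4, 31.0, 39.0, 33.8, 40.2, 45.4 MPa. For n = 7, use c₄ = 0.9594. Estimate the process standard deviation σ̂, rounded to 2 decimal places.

41.13

s̄ = (41.0 + 30.9 + 54.4 + 31.0 + 39.0 + 33.8 + 40.2 + 45.4) / 8 = 39.4625
σ̂ = s̄ / c₄ = 39.4625 / 0.9594 = 41.1325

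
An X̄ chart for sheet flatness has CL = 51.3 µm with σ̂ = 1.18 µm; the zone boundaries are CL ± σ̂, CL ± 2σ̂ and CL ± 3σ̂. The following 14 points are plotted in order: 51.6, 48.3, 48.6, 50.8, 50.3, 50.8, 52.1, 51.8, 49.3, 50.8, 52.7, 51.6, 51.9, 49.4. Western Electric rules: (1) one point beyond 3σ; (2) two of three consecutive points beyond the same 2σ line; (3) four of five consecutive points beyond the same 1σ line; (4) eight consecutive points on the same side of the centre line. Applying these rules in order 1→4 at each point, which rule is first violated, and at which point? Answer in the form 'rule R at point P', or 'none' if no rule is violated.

Zone of each point (C = within 1σ̂, B = 1σ̂–2σ̂, A = 2σ̂–3σ̂, * = beyond 3σ̂; sign = side of CL): 1:+C, 2:-A, 3:-A, 4:-C, 5:-C, 6:-C, 7:+C, 8:+C, 9:-B, 10:-C, 11:+B, 12:+C, 13:+C, 14:-B
Rule 2 (two of three consecutive points beyond the same 2σ limit) is satisfied at point 3.

rule 2 at point 3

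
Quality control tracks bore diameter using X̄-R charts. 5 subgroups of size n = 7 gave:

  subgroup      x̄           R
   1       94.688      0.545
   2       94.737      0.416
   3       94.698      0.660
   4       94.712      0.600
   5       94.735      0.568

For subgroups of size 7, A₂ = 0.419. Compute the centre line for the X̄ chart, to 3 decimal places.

X̄̄ = (94.688 + 94.737 + 94.698 + 94.712 + 94.735) / 5 = 473.5700 / 5 = 94.7140
CL = X̄̄ = 94.7140

94.714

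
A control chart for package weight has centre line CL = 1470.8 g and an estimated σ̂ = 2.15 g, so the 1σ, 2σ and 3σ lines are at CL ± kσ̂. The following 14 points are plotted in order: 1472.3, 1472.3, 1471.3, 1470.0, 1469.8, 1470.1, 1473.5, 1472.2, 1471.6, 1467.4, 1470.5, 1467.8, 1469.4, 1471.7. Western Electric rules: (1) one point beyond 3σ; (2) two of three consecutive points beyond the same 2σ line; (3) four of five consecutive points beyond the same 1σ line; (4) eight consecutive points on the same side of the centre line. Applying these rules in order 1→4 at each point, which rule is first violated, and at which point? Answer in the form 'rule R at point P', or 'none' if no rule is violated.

none

Zone of each point (C = within 1σ̂, B = 1σ̂–2σ̂, A = 2σ̂–3σ̂, * = beyond 3σ̂; sign = side of CL): 1:+C, 2:+C, 3:+C, 4:-C, 5:-C, 6:-C, 7:+B, 8:+C, 9:+C, 10:-B, 11:-C, 12:-B, 13:-C, 14:+C
No rule fires across all 14 points.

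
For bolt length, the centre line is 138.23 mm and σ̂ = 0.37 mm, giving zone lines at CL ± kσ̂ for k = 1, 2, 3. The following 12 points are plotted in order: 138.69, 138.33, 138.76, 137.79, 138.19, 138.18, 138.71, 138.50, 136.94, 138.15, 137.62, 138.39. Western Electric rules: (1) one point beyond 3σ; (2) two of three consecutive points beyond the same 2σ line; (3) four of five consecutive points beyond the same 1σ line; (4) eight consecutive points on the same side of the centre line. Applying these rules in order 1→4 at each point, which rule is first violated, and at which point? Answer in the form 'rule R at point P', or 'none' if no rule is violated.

Zone of each point (C = within 1σ̂, B = 1σ̂–2σ̂, A = 2σ̂–3σ̂, * = beyond 3σ̂; sign = side of CL): 1:+B, 2:+C, 3:+B, 4:-B, 5:-C, 6:-C, 7:+B, 8:+C, 9:-*, 10:-C, 11:-B, 12:+C
Rule 1 (one point beyond the 3σ limits) is satisfied at point 9.

rule 1 at point 9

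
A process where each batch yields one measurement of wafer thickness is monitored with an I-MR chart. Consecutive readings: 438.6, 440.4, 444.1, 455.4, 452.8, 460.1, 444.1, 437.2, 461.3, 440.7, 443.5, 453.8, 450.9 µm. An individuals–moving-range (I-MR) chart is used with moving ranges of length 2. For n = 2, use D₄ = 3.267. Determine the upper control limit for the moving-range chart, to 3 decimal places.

Moving ranges: 1.8, 3.7, 11.3, 2.6, 7.3, 16.0, 6.9, 24.1, 20.6, 2.8, 10.3, 2.9; M̄R̄ = 110.3000 / 12 = 9.1917
UCL_MR = D₄·M̄R̄ = 3.267 × 9.1917 = 30.0292

30.029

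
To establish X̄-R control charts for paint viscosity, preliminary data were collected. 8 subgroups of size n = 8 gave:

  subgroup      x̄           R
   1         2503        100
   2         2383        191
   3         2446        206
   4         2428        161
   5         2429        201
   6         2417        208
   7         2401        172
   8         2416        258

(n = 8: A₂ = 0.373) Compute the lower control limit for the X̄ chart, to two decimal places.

2358.08

X̄̄ = (2503 + 2383 + 2446 + 2428 + 2429 + 2417 + 2401 + 2416) / 8 = 19423.0000 / 8 = 2427.8750
R̄ = (100 + 191 + 206 + 161 + 201 + 208 + 172 + 258) / 8 = 1497.0000 / 8 = 187.1250
LCL = X̄̄ − A₂·R̄ = 2427.8750 − 0.373 × 187.1250 = 2358.0774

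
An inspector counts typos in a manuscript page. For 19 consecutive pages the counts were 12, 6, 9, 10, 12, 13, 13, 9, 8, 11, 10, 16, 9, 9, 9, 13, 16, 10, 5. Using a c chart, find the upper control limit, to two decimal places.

c̄ = (12 + 6 + 9 + 10 + 12 + 13 + 13 + 9 + 8 + 11 + 10 + 16 + 9 + 9 + 9 + 13 + 16 + 10 + 5) / 19 = 200 / 19 = 10.5263
UCL = c̄ + 3√c̄ = 10.5263 + 3 × √10.5263 = 10.5263 + 3 × 3.2444 = 20.2596

20.26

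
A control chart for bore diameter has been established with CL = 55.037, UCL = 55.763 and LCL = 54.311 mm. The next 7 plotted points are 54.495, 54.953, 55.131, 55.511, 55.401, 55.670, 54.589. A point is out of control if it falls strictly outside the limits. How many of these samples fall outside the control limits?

0

All 7 points lie within [54.311, 55.763].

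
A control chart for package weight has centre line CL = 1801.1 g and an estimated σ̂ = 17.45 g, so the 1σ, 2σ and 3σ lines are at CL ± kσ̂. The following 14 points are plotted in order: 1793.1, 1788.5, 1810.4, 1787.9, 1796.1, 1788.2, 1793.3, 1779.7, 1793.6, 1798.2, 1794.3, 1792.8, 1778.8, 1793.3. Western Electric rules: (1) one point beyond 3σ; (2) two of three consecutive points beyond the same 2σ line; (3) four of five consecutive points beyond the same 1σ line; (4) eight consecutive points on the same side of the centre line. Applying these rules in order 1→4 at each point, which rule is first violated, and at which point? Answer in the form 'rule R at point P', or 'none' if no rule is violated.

rule 4 at point 11

Zone of each point (C = within 1σ̂, B = 1σ̂–2σ̂, A = 2σ̂–3σ̂, * = beyond 3σ̂; sign = side of CL): 1:-C, 2:-C, 3:+C, 4:-C, 5:-C, 6:-C, 7:-C, 8:-B, 9:-C, 10:-C, 11:-C, 12:-C, 13:-B, 14:-C
Rule 4 (eight consecutive points on the same side of the centre line) is satisfied at point 11.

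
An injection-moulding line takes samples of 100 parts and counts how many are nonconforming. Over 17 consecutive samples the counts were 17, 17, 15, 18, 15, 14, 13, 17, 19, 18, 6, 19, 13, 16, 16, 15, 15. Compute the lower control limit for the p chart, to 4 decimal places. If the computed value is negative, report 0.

0.0462

p̄ = Σdᵢ / (k·n) = 263 / (17 × 100) = 0.15471
LCL = p̄ − 3·√(p̄(1−p̄)/n) = 0.15471 − 3 × 0.03616 = 0.04622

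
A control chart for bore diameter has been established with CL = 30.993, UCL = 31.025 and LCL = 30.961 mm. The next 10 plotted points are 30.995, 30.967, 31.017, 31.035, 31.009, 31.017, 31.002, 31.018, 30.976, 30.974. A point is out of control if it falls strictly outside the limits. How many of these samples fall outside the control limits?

1

Compare each point to [30.961, 31.025]: sample 4 = 31.035 > UCL.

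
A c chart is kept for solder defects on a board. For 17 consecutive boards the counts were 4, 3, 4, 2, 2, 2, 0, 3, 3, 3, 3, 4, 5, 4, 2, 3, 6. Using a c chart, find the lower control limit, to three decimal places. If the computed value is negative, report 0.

0.000

c̄ = (4 + 3 + 4 + 2 + 2 + 2 + 0 + 3 + 3 + 3 + 3 + 4 + 5 + 4 + 2 + 3 + 6) / 17 = 53 / 17 = 3.1176
LCL = c̄ − 3√c̄ = 3.1176 − 3 × 1.7657 = -2.1794 → 0 (cannot be negative)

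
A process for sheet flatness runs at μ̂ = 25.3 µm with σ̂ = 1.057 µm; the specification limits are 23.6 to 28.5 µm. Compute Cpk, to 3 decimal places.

0.536

Cpu = (USL − μ̂) / (3σ̂) = (28.5 − 25.3) / (3 × 1.057) = 1.0091; Cpl = (μ̂ − LSL) / (3σ̂) = (25.3 − 23.6) / (3 × 1.057) = 0.5361; Cpk = min(Cpu, Cpl) = 0.5361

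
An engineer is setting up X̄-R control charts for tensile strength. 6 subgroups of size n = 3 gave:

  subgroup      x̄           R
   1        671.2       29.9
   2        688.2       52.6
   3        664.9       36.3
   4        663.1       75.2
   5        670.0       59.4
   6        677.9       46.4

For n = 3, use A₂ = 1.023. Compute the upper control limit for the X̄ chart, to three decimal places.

X̄̄ = (671.2 + 688.2 + 664.9 + 663.1 + 670.0 + 677.9) / 6 = 4035.3000 / 6 = 672.5500
R̄ = (29.9 + 52.6 + 36.3 + 75.2 + 59.4 + 46.4) / 6 = 299.8000 / 6 = 49.9667
UCL = X̄̄ + A₂·R̄ = 672.5500 + 1.023 × 49.9667 = 723.6659

723.666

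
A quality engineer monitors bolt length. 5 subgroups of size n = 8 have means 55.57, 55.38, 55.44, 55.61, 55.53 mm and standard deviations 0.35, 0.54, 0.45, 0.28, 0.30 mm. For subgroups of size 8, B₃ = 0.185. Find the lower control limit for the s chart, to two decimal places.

s̄ = (0.35 + 0.54 + 0.45 + 0.28 + 0.30) / 5 = 0.3840
LCL_s = B₃·s̄ = 0.185 × 0.3840 = 0.0710

0.07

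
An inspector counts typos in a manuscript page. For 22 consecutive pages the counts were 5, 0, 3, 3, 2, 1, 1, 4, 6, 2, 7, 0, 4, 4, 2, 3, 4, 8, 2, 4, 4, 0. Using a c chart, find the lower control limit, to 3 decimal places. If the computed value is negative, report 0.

c̄ = (5 + 0 + 3 + 3 + 2 + 1 + 1 + 4 + 6 + 2 + 7 + 0 + 4 + 4 + 2 + 3 + 4 + 8 + 2 + 4 + 4 + 0) / 22 = 69 / 22 = 3.1364
LCL = c̄ − 3√c̄ = 3.1364 − 3 × 1.7710 = -2.1766 → 0 (cannot be negative)

0.000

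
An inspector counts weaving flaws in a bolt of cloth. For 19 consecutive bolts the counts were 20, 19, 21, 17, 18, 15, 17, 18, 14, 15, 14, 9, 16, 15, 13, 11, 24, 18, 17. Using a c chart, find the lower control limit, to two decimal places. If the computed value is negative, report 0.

c̄ = (20 + 19 + 21 + 17 + 18 + 15 + 17 + 18 + 14 + 15 + 14 + 9 + 16 + 15 + 13 + 11 + 24 + 18 + 17) / 19 = 311 / 19 = 16.3684
LCL = c̄ − 3√c̄ = 16.3684 − 3 × 4.0458 = 4.2310

4.23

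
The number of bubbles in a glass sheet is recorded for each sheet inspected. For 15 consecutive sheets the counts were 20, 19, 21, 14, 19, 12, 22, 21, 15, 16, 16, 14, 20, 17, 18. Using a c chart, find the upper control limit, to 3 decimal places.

c̄ = (20 + 19 + 21 + 14 + 19 + 12 + 22 + 21 + 15 + 16 + 16 + 14 + 20 + 17 + 18) / 15 = 264 / 15 = 17.6000
UCL = c̄ + 3√c̄ = 17.6000 + 3 × √17.6000 = 17.6000 + 3 × 4.1952 = 30.1857

30.186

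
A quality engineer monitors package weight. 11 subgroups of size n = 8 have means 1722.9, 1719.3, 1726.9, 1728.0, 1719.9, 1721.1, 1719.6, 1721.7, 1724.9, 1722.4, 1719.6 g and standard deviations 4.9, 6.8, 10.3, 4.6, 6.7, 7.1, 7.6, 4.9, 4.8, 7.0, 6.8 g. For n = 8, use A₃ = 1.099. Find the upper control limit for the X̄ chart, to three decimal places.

X̄̄ = (1722.9 + 1719.3 + 1726.9 + 1728.0 + 1719.9 + 1721.1 + 1719.6 + 1721.7 + 1724.9 + 1722.4 + 1719.6) / 11 = 1722.3909
s̄ = (4.9 + 6.8 + 10.3 + 4.6 + 6.7 + 7.1 + 7.6 + 4.9 + 4.8 + 7.0 + 6.8) / 11 = 6.5000
UCL = X̄̄ + A₃·s̄ = 1722.3909 + 1.099 × 6.5000 = 1729.5344

1729.534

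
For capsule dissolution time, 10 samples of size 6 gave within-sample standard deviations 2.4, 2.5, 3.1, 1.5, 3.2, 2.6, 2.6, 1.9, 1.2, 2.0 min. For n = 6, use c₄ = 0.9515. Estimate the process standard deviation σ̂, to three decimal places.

2.417

s̄ = (2.4 + 2.5 + 3.1 + 1.5 + 3.2 + 2.6 + 2.6 + 1.9 + 1.2 + 2.0) / 10 = 2.3000
σ̂ = s̄ / c₄ = 2.3000 / 0.9515 = 2.4172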